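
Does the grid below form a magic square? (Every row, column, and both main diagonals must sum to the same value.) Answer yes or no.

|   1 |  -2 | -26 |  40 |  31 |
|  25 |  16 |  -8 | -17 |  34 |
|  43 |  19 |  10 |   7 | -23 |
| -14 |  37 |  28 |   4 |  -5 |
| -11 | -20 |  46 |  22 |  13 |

Row 1: 1 + (-2) + (-26) + 40 + 31 = 44.
Row 2: 25 + 16 + (-8) + (-17) + 34 = 50.
Row 3: 43 + 19 + 10 + 7 + (-23) = 56.
Row 4: -14 + 37 + 28 + 4 + (-5) = 50.
Row 5: -11 + (-20) + 46 + 22 + 13 = 50.
Column 1: 1 + 25 + 43 + (-14) + (-11) = 44.
Column 2: -2 + 16 + 19 + 37 + (-20) = 50.
Column 3: -26 + (-8) + 10 + 28 + 46 = 50.
Column 4: 40 + (-17) + 7 + 4 + 22 = 56.
Column 5: 31 + 34 + (-23) + (-5) + 13 = 50.
Main diagonal: 1 + 16 + 10 + 4 + 13 = 44.
Anti-diagonal: 31 + (-17) + 10 + 37 + (-11) = 50.

No — column 4 sums to 56 but column 5 sums to 50.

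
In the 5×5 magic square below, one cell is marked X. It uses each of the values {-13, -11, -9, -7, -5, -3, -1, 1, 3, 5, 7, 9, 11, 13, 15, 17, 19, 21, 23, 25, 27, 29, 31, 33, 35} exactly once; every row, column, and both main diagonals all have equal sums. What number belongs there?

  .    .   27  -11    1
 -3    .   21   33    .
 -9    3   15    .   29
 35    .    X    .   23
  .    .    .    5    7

The 25 entries sum to 275, so each line sums to 275/5 = 55.
Using row 3: -9 + 3 + 15 + 29 + ? → (3,4) = 55 − 38 = 17.
Using column 4: -11 + 33 + 17 + 5 + ? → (4,4) = 55 − 44 = 11.
Column 5 needs 55; the known cells sum to 60, so (2,5) = -5.
The remaining cell in row 2 is (2,2) = 55 − 46 = 9.
Main diagonal: 9 + 15 + 11 + 7 + ? = 55, so (1,1) = 13.
Using row 1: 13 + 27 + (-11) + 1 + ? → (1,2) = 55 − 30 = 25.
The remaining cell in column 1 is (5,1) = 55 − 36 = 19.
Anti-diagonal must total 55; the given cells sum to 68, so (4,2) = -13.
Using row 4: 35 + (-13) + 11 + 23 + ? → (4,3) = 55 − 56 = -1.

-1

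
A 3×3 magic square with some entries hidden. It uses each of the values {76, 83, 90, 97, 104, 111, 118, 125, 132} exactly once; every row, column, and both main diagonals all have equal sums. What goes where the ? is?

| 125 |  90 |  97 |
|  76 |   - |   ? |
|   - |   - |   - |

132

The 9 entries sum to 936, so each line sums to 936/3 = 312.
Column 1: 125 + 76 + ? = 312, so (3,1) = 111.
From anti-diagonal, 312 − (97 + 111) gives (2,2) = 104.
Row 2: 76 + 104 + ? = 312, so (2,3) = 132.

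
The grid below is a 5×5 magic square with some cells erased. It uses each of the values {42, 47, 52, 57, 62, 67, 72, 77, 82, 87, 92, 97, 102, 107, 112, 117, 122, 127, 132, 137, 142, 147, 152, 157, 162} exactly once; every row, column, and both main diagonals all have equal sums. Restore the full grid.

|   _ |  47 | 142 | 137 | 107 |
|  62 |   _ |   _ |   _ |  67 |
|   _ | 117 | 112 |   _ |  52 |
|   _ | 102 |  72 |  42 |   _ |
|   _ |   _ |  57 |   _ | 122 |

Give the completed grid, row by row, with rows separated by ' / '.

The 25 entries sum to 2550, so each line sums to 2550/5 = 510.
From row 1, 510 − (47 + 142 + 137 + 107) gives (1,1) = 77.
Column 3 needs 510; the known cells sum to 383, so (2,3) = 127.
Column 5 needs 510; the known cells sum to 348, so (4,5) = 162.
Using main diagonal: 77 + 112 + 42 + 122 + ? → (2,2) = 510 − 353 = 157.
Row 2 must total 510; the given cells sum to 413, so (2,4) = 97.
Row 4: 102 + 72 + 42 + 162 + ? = 510, so (4,1) = 132.
Column 2: 47 + 157 + 117 + 102 + ? = 510, so (5,2) = 87.
Anti-diagonal needs 510; the known cells sum to 418, so (5,1) = 92.
Using row 5: 92 + 87 + 57 + 122 + ? → (5,4) = 510 − 358 = 152.
Using column 1: 77 + 62 + 132 + 92 + ? → (3,1) = 510 − 363 = 147.
From column 4, 510 − (137 + 97 + 42 + 152) gives (3,4) = 82.

77 47 142 137 107 / 62 157 127 97 67 / 147 117 112 82 52 / 132 102 72 42 162 / 92 87 57 152 122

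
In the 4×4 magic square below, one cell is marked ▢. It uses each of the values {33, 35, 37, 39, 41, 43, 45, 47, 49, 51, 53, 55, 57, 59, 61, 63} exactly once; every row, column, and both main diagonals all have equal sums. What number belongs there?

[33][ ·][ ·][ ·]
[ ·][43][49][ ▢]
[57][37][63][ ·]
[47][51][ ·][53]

The 16 entries sum to 768, so each line sums to 768/4 = 192.
The remaining cell in row 3 is (3,4) = 192 − 157 = 35.
Row 4 needs 192; the known cells sum to 151, so (4,3) = 41.
Column 1: 33 + 57 + 47 + ? = 192, so (2,1) = 55.
Column 2 needs 192; the known cells sum to 131, so (1,2) = 61.
Column 3: 49 + 63 + 41 + ? = 192, so (1,3) = 39.
Anti-diagonal: 49 + 37 + 47 + ? = 192, so (1,4) = 59.
Row 2 must total 192; the given cells sum to 147, so (2,4) = 45.

45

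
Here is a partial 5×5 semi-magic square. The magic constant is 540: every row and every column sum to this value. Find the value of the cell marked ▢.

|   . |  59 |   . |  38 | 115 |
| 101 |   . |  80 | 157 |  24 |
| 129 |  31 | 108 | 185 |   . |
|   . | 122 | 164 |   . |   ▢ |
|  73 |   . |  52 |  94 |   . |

143

From row 2, 540 − (101 + 80 + 157 + 24) gives (2,2) = 178.
Row 3: 129 + 31 + 108 + 185 + ? = 540, so (3,5) = 87.
Column 2: 59 + 178 + 31 + 122 + ? = 540, so (5,2) = 150.
Column 3: 80 + 108 + 164 + 52 + ? = 540, so (1,3) = 136.
The remaining cell in column 4 is (4,4) = 540 − 474 = 66.
Row 1: 59 + 136 + 38 + 115 + ? = 540, so (1,1) = 192.
The remaining cell in row 5 is (5,5) = 540 − 369 = 171.
Using column 1: 192 + 101 + 129 + 73 + ? → (4,1) = 540 − 495 = 45.
Column 5 needs 540; the known cells sum to 397, so (4,5) = 143.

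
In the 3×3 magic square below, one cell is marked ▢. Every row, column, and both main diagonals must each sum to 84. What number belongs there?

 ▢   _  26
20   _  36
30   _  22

34

Using row 2: 20 + 36 + ? → (2,2) = 84 − 56 = 28.
Row 3 needs 84; the known cells sum to 52, so (3,2) = 32.
Using column 1: 20 + 30 + ? → (1,1) = 84 − 50 = 34.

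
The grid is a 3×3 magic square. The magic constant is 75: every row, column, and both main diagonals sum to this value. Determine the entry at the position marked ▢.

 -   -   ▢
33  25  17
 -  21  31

Row 3 needs 75; the known cells sum to 52, so (3,1) = 23.
Using column 1: 33 + 23 + ? → (1,1) = 75 − 56 = 19.
Column 2 needs 75; the known cells sum to 46, so (1,2) = 29.
Column 3: 17 + 31 + ? = 75, so (1,3) = 27.

27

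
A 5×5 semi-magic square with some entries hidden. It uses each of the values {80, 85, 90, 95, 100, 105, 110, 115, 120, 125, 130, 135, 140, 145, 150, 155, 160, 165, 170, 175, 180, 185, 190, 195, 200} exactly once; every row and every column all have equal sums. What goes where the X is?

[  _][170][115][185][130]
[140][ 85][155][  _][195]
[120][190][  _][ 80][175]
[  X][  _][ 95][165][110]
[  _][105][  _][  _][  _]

The 25 entries sum to 3500, so each line sums to 3500/5 = 700.
The remaining cell in row 1 is (1,1) = 700 − 600 = 100.
Row 2 needs 700; the known cells sum to 575, so (2,4) = 125.
Using row 3: 120 + 190 + 80 + 175 + ? → (3,3) = 700 − 565 = 135.
Column 2 needs 700; the known cells sum to 550, so (4,2) = 150.
Column 3 must total 700; the given cells sum to 500, so (5,3) = 200.
Column 4 needs 700; the known cells sum to 555, so (5,4) = 145.
Column 5 needs 700; the known cells sum to 610, so (5,5) = 90.
The remaining cell in row 4 is (4,1) = 700 − 520 = 180.

180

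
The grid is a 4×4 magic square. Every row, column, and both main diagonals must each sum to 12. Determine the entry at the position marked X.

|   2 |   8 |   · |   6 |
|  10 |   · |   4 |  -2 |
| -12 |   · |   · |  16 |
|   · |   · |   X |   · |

From row 1, 12 − (2 + 8 + 6) gives (1,3) = -4.
Row 2: 10 + 4 + (-2) + ? = 12, so (2,2) = 0.
Column 1: 2 + 10 + (-12) + ? = 12, so (4,1) = 12.
Column 4 needs 12; the known cells sum to 20, so (4,4) = -8.
The remaining cell in main diagonal is (3,3) = 12 − (-6) = 18.
Anti-diagonal needs 12; the known cells sum to 22, so (3,2) = -10.
Column 2 needs 12; the known cells sum to -2, so (4,2) = 14.
Column 3 must total 12; the given cells sum to 18, so (4,3) = -6.

-6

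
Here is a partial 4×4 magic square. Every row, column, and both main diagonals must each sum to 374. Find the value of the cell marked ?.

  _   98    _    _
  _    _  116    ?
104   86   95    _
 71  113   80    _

Row 3 needs 374; the known cells sum to 285, so (3,4) = 89.
Row 4 must total 374; the given cells sum to 264, so (4,4) = 110.
Column 2 must total 374; the given cells sum to 297, so (2,2) = 77.
From column 3, 374 − (116 + 95 + 80) gives (1,3) = 83.
From main diagonal, 374 − (77 + 95 + 110) gives (1,1) = 92.
Using anti-diagonal: 116 + 86 + 71 + ? → (1,4) = 374 − 273 = 101.
Column 1 must total 374; the given cells sum to 267, so (2,1) = 107.
The remaining cell in column 4 is (2,4) = 374 − 300 = 74.

74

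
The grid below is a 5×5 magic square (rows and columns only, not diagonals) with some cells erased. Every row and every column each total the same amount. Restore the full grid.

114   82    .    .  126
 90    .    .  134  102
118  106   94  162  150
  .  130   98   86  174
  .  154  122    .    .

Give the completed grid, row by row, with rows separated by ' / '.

Row 3 is already complete: 118 + 106 + 94 + 162 + 150 = 630, so that is the magic constant.
From row 4, 630 − (130 + 98 + 86 + 174) gives (4,1) = 142.
From column 1, 630 − (114 + 90 + 118 + 142) gives (5,1) = 166.
The remaining cell in column 2 is (2,2) = 630 − 472 = 158.
Column 5 must total 630; the given cells sum to 552, so (5,5) = 78.
From row 2, 630 − (90 + 158 + 134 + 102) gives (2,3) = 146.
The remaining cell in row 5 is (5,4) = 630 − 520 = 110.
Column 3 needs 630; the known cells sum to 460, so (1,3) = 170.
From column 4, 630 − (134 + 162 + 86 + 110) gives (1,4) = 138.

114 82 170 138 126 / 90 158 146 134 102 / 118 106 94 162 150 / 142 130 98 86 174 / 166 154 122 110 78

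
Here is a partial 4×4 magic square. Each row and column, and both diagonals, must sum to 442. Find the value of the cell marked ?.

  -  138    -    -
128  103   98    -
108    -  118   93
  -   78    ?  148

83

Row 2: 128 + 103 + 98 + ? = 442, so (2,4) = 113.
Row 3: 108 + 118 + 93 + ? = 442, so (3,2) = 123.
The remaining cell in column 4 is (1,4) = 442 − 354 = 88.
Main diagonal needs 442; the known cells sum to 369, so (1,1) = 73.
The remaining cell in anti-diagonal is (4,1) = 442 − 309 = 133.
Using row 1: 73 + 138 + 88 + ? → (1,3) = 442 − 299 = 143.
From row 4, 442 − (133 + 78 + 148) gives (4,3) = 83.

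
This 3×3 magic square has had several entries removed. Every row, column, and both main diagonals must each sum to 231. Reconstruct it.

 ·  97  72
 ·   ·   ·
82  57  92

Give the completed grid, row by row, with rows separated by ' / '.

Using row 1: 97 + 72 + ? → (1,1) = 231 − 169 = 62.
Column 1: 62 + 82 + ? = 231, so (2,1) = 87.
The remaining cell in column 2 is (2,2) = 231 − 154 = 77.
Column 3 needs 231; the known cells sum to 164, so (2,3) = 67.

62 97 72 / 87 77 67 / 82 57 92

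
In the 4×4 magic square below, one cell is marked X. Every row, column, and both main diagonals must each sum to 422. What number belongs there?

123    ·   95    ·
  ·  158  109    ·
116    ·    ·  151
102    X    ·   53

137

Column 1 must total 422; the given cells sum to 341, so (2,1) = 81.
Main diagonal needs 422; the known cells sum to 334, so (3,3) = 88.
Using row 2: 81 + 158 + 109 + ? → (2,4) = 422 − 348 = 74.
Row 3 must total 422; the given cells sum to 355, so (3,2) = 67.
Column 3: 95 + 109 + 88 + ? = 422, so (4,3) = 130.
Column 4 needs 422; the known cells sum to 278, so (1,4) = 144.
From row 1, 422 − (123 + 95 + 144) gives (1,2) = 60.
From row 4, 422 − (102 + 130 + 53) gives (4,2) = 137.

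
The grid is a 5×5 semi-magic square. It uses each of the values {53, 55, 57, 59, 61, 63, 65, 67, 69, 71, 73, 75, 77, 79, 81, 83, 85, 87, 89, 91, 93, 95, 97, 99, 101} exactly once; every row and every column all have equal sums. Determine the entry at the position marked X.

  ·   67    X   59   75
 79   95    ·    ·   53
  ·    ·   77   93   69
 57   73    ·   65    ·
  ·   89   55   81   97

The 25 entries sum to 1925, so each line sums to 1925/5 = 385.
The remaining cell in row 5 is (5,1) = 385 − 322 = 63.
Using column 2: 67 + 95 + 73 + 89 + ? → (3,2) = 385 − 324 = 61.
Using column 4: 59 + 93 + 65 + 81 + ? → (2,4) = 385 − 298 = 87.
Using column 5: 75 + 53 + 69 + 97 + ? → (4,5) = 385 − 294 = 91.
The remaining cell in row 2 is (2,3) = 385 − 314 = 71.
Row 3 must total 385; the given cells sum to 300, so (3,1) = 85.
Using row 4: 57 + 73 + 65 + 91 + ? → (4,3) = 385 − 286 = 99.
Column 1: 79 + 85 + 57 + 63 + ? = 385, so (1,1) = 101.
From column 3, 385 − (71 + 77 + 99 + 55) gives (1,3) = 83.

83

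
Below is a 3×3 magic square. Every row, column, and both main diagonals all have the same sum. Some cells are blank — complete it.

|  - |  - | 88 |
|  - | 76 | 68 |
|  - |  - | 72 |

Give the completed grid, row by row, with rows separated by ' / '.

80 60 88 / 84 76 68 / 64 92 72

Column 3 is already complete: 88 + 68 + 72 = 228, so that is the magic constant.
The remaining cell in row 2 is (2,1) = 228 − 144 = 84.
From main diagonal, 228 − (76 + 72) gives (1,1) = 80.
Anti-diagonal must total 228; the given cells sum to 164, so (3,1) = 64.
Row 1: 80 + 88 + ? = 228, so (1,2) = 60.
From row 3, 228 − (64 + 72) gives (3,2) = 92.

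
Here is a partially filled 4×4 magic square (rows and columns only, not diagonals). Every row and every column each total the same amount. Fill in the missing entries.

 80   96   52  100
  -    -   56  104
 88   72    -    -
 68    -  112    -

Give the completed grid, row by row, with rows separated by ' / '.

80 96 52 100 / 92 76 56 104 / 88 72 108 60 / 68 84 112 64

Row 1 is already complete: 80 + 96 + 52 + 100 = 328, so that is the magic constant.
The remaining cell in column 1 is (2,1) = 328 − 236 = 92.
Using column 3: 52 + 56 + 112 + ? → (3,3) = 328 − 220 = 108.
The remaining cell in row 2 is (2,2) = 328 − 252 = 76.
Row 3: 88 + 72 + 108 + ? = 328, so (3,4) = 60.
Using column 2: 96 + 76 + 72 + ? → (4,2) = 328 − 244 = 84.
From column 4, 328 − (100 + 104 + 60) gives (4,4) = 64.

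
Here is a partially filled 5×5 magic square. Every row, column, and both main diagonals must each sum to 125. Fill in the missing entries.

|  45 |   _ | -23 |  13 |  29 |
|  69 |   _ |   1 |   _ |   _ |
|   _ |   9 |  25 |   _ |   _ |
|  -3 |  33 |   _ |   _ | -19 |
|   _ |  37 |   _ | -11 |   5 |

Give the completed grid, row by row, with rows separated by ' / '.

45 61 -23 13 29 / 69 -15 1 17 53 / -7 9 25 41 57 / -3 33 49 65 -19 / 21 37 73 -11 5

From row 1, 125 − (45 + (-23) + 13 + 29) gives (1,2) = 61.
Column 2 must total 125; the given cells sum to 140, so (2,2) = -15.
Main diagonal: 45 + (-15) + 25 + 5 + ? = 125, so (4,4) = 65.
Row 4 must total 125; the given cells sum to 76, so (4,3) = 49.
From column 3, 125 − (-23 + 1 + 25 + 49) gives (5,3) = 73.
Row 5 needs 125; the known cells sum to 104, so (5,1) = 21.
From column 1, 125 − (45 + 69 + (-3) + 21) gives (3,1) = -7.
Anti-diagonal needs 125; the known cells sum to 108, so (2,4) = 17.
Row 2: 69 + (-15) + 1 + 17 + ? = 125, so (2,5) = 53.
The remaining cell in column 4 is (3,4) = 125 − 84 = 41.
Column 5: 29 + 53 + (-19) + 5 + ? = 125, so (3,5) = 57.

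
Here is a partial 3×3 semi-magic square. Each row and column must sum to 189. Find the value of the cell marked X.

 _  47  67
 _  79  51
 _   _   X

71

Row 1: 47 + 67 + ? = 189, so (1,1) = 75.
From row 2, 189 − (79 + 51) gives (2,1) = 59.
Column 1: 75 + 59 + ? = 189, so (3,1) = 55.
Using column 2: 47 + 79 + ? → (3,2) = 189 − 126 = 63.
Using column 3: 67 + 51 + ? → (3,3) = 189 − 118 = 71.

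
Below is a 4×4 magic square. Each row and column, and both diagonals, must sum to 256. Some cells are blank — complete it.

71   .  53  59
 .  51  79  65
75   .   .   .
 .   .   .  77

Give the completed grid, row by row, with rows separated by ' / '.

71 73 53 59 / 61 51 79 65 / 75 69 57 55 / 49 63 67 77

Row 1: 71 + 53 + 59 + ? = 256, so (1,2) = 73.
The remaining cell in row 2 is (2,1) = 256 − 195 = 61.
Column 1 must total 256; the given cells sum to 207, so (4,1) = 49.
Column 4 must total 256; the given cells sum to 201, so (3,4) = 55.
Main diagonal needs 256; the known cells sum to 199, so (3,3) = 57.
The remaining cell in anti-diagonal is (3,2) = 256 − 187 = 69.
From column 2, 256 − (73 + 51 + 69) gives (4,2) = 63.
The remaining cell in column 3 is (4,3) = 256 − 189 = 67.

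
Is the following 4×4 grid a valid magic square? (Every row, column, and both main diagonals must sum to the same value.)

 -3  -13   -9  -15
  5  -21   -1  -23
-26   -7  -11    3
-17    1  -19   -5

Row 1: -3 + (-13) + (-9) + (-15) = -40.
Row 2: 5 + (-21) + (-1) + (-23) = -40.
Row 3: -26 + (-7) + (-11) + 3 = -41.
Row 4: -17 + 1 + (-19) + (-5) = -40.
Column 1: -3 + 5 + (-26) + (-17) = -41.
Column 2: -13 + (-21) + (-7) + 1 = -40.
Column 3: -9 + (-1) + (-11) + (-19) = -40.
Column 4: -15 + (-23) + 3 + (-5) = -40.
Main diagonal: -3 + (-21) + (-11) + (-5) = -40.
Anti-diagonal: -15 + (-1) + (-7) + (-17) = -40.

No — column 4 sums to -40 but row 3 sums to -41.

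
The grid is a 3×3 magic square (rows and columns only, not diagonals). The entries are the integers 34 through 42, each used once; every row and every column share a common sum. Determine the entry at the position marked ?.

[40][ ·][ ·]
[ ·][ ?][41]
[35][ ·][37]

The entries are 34 through 42, which sum to 342, so each line sums to 342/3 = 114.
Row 3: 35 + 37 + ? = 114, so (3,2) = 42.
Column 1: 40 + 35 + ? = 114, so (2,1) = 39.
Column 3: 41 + 37 + ? = 114, so (1,3) = 36.
The remaining cell in row 1 is (1,2) = 114 − 76 = 38.
Row 2 must total 114; the given cells sum to 80, so (2,2) = 34.

34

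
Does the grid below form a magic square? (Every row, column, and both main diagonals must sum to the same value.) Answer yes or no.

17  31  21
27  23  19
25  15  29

Yes

Row 1: 17 + 31 + 21 = 69.
Row 2: 27 + 23 + 19 = 69.
Row 3: 25 + 15 + 29 = 69.
Column 1: 17 + 27 + 25 = 69.
Column 2: 31 + 23 + 15 = 69.
Column 3: 21 + 19 + 29 = 69.
Main diagonal: 17 + 23 + 29 = 69.
Anti-diagonal: 21 + 23 + 25 = 69.
All lines sum to 69.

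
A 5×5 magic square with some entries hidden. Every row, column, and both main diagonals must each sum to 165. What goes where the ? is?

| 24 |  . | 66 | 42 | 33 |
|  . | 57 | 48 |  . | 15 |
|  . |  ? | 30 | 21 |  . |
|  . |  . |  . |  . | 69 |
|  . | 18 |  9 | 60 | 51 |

54

Using row 1: 24 + 66 + 42 + 33 + ? → (1,2) = 165 − 165 = 0.
Using row 5: 18 + 9 + 60 + 51 + ? → (5,1) = 165 − 138 = 27.
Using column 3: 66 + 48 + 30 + 9 + ? → (4,3) = 165 − 153 = 12.
Using column 5: 33 + 15 + 69 + 51 + ? → (3,5) = 165 − 168 = -3.
Using main diagonal: 24 + 57 + 30 + 51 + ? → (4,4) = 165 − 162 = 3.
Column 4 needs 165; the known cells sum to 126, so (2,4) = 39.
Anti-diagonal must total 165; the given cells sum to 129, so (4,2) = 36.
Row 2 needs 165; the known cells sum to 159, so (2,1) = 6.
Row 4 must total 165; the given cells sum to 120, so (4,1) = 45.
Using column 1: 24 + 6 + 45 + 27 + ? → (3,1) = 165 − 102 = 63.
Column 2: 0 + 57 + 36 + 18 + ? = 165, so (3,2) = 54.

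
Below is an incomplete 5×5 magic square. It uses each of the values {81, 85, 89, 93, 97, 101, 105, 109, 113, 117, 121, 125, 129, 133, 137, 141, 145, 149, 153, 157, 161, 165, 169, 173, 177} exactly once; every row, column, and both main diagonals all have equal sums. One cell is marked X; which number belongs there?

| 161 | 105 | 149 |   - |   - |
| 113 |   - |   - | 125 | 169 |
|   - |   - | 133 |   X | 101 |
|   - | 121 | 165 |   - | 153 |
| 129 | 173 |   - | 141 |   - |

The 25 entries sum to 3225, so each line sums to 3225/5 = 645.
Anti-diagonal must total 645; the given cells sum to 508, so (1,5) = 137.
Using row 1: 161 + 105 + 149 + 137 + ? → (1,4) = 645 − 552 = 93.
Using column 5: 137 + 169 + 101 + 153 + ? → (5,5) = 645 − 560 = 85.
Row 5: 129 + 173 + 141 + 85 + ? = 645, so (5,3) = 117.
The remaining cell in column 3 is (2,3) = 645 − 564 = 81.
Using row 2: 113 + 81 + 125 + 169 + ? → (2,2) = 645 − 488 = 157.
Using column 2: 105 + 157 + 121 + 173 + ? → (3,2) = 645 − 556 = 89.
Main diagonal needs 645; the known cells sum to 536, so (4,4) = 109.
The remaining cell in row 4 is (4,1) = 645 − 548 = 97.
From column 1, 645 − (161 + 113 + 97 + 129) gives (3,1) = 145.
Column 4 must total 645; the given cells sum to 468, so (3,4) = 177.

177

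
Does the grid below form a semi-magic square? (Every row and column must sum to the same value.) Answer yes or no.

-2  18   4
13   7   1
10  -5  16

No — column 2 sums to 20 but row 3 sums to 21.

Row 1: -2 + 18 + 4 = 20.
Row 2: 13 + 7 + 1 = 21.
Row 3: 10 + (-5) + 16 = 21.
Column 1: -2 + 13 + 10 = 21.
Column 2: 18 + 7 + (-5) = 20.
Column 3: 4 + 1 + 16 = 21.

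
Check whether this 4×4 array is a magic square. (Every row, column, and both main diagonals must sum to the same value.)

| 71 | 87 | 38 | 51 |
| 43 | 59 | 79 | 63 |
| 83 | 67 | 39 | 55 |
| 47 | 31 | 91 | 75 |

Row 1: 71 + 87 + 38 + 51 = 247.
Row 2: 43 + 59 + 79 + 63 = 244.
Row 3: 83 + 67 + 39 + 55 = 244.
Row 4: 47 + 31 + 91 + 75 = 244.
Column 1: 71 + 43 + 83 + 47 = 244.
Column 2: 87 + 59 + 67 + 31 = 244.
Column 3: 38 + 79 + 39 + 91 = 247.
Column 4: 51 + 63 + 55 + 75 = 244.
Main diagonal: 71 + 59 + 39 + 75 = 244.
Anti-diagonal: 51 + 79 + 67 + 47 = 244.

No — column 1 sums to 244 but column 3 sums to 247.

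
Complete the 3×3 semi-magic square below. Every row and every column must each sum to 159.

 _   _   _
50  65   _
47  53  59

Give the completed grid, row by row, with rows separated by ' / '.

Row 2 must total 159; the given cells sum to 115, so (2,3) = 44.
The remaining cell in column 1 is (1,1) = 159 − 97 = 62.
Column 2 needs 159; the known cells sum to 118, so (1,2) = 41.
From column 3, 159 − (44 + 59) gives (1,3) = 56.

62 41 56 / 50 65 44 / 47 53 59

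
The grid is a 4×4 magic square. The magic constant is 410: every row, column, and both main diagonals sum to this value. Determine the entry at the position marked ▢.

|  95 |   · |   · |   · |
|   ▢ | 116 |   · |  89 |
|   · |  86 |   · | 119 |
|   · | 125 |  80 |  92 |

The remaining cell in row 4 is (4,1) = 410 − 297 = 113.
Column 2 must total 410; the given cells sum to 327, so (1,2) = 83.
From column 4, 410 − (89 + 119 + 92) gives (1,4) = 110.
Main diagonal: 95 + 116 + 92 + ? = 410, so (3,3) = 107.
Anti-diagonal needs 410; the known cells sum to 309, so (2,3) = 101.
The remaining cell in row 1 is (1,3) = 410 − 288 = 122.
The remaining cell in row 2 is (2,1) = 410 − 306 = 104.

104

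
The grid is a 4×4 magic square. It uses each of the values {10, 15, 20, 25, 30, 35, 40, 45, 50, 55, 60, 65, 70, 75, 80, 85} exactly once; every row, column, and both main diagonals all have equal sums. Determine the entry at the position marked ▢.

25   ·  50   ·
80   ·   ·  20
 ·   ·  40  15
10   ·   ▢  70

The 16 entries sum to 760, so each line sums to 760/4 = 190.
From column 1, 190 − (25 + 80 + 10) gives (3,1) = 75.
Column 4 needs 190; the known cells sum to 105, so (1,4) = 85.
From main diagonal, 190 − (25 + 40 + 70) gives (2,2) = 55.
The remaining cell in row 1 is (1,2) = 190 − 160 = 30.
The remaining cell in row 2 is (2,3) = 190 − 155 = 35.
Row 3 must total 190; the given cells sum to 130, so (3,2) = 60.
Column 2: 30 + 55 + 60 + ? = 190, so (4,2) = 45.
Column 3 needs 190; the known cells sum to 125, so (4,3) = 65.

65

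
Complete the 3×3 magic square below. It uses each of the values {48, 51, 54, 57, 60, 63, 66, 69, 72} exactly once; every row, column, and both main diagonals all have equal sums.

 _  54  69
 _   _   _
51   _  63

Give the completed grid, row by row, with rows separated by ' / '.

The 9 entries sum to 540, so each line sums to 540/3 = 180.
Using row 1: 54 + 69 + ? → (1,1) = 180 − 123 = 57.
The remaining cell in row 3 is (3,2) = 180 − 114 = 66.
Column 1: 57 + 51 + ? = 180, so (2,1) = 72.
Using column 2: 54 + 66 + ? → (2,2) = 180 − 120 = 60.
From column 3, 180 − (69 + 63) gives (2,3) = 48.

57 54 69 / 72 60 48 / 51 66 63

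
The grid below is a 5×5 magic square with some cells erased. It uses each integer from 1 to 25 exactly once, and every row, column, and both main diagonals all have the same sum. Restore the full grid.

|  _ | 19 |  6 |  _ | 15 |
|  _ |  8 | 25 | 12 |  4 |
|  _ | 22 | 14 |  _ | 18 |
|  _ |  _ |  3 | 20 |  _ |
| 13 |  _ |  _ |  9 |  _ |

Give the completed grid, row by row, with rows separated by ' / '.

2 19 6 23 15 / 16 8 25 12 4 / 10 22 14 1 18 / 24 11 3 20 7 / 13 5 17 9 21

The entries are 1 through 25, which sum to 325, so each line sums to 325/5 = 65.
Row 2 needs 65; the known cells sum to 49, so (2,1) = 16.
The remaining cell in column 3 is (5,3) = 65 − 48 = 17.
Anti-diagonal: 15 + 12 + 14 + 13 + ? = 65, so (4,2) = 11.
Column 2: 19 + 8 + 22 + 11 + ? = 65, so (5,2) = 5.
Row 5 must total 65; the given cells sum to 44, so (5,5) = 21.
Column 5 must total 65; the given cells sum to 58, so (4,5) = 7.
Main diagonal: 8 + 14 + 20 + 21 + ? = 65, so (1,1) = 2.
From row 1, 65 − (2 + 19 + 6 + 15) gives (1,4) = 23.
Using row 4: 11 + 3 + 20 + 7 + ? → (4,1) = 65 − 41 = 24.
Using column 1: 2 + 16 + 24 + 13 + ? → (3,1) = 65 − 55 = 10.
Using column 4: 23 + 12 + 20 + 9 + ? → (3,4) = 65 − 64 = 1.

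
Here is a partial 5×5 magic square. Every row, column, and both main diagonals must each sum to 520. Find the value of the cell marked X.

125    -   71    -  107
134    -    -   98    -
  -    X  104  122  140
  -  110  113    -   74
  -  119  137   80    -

86

Column 3 needs 520; the known cells sum to 425, so (2,3) = 95.
Anti-diagonal: 107 + 98 + 104 + 110 + ? = 520, so (5,1) = 101.
The remaining cell in row 5 is (5,5) = 520 − 437 = 83.
Using column 5: 107 + 140 + 74 + 83 + ? → (2,5) = 520 − 404 = 116.
Row 2: 134 + 95 + 98 + 116 + ? = 520, so (2,2) = 77.
From main diagonal, 520 − (125 + 77 + 104 + 83) gives (4,4) = 131.
Using row 4: 110 + 113 + 131 + 74 + ? → (4,1) = 520 − 428 = 92.
Column 1 needs 520; the known cells sum to 452, so (3,1) = 68.
Column 4: 98 + 122 + 131 + 80 + ? = 520, so (1,4) = 89.
The remaining cell in row 1 is (1,2) = 520 − 392 = 128.
Row 3 must total 520; the given cells sum to 434, so (3,2) = 86.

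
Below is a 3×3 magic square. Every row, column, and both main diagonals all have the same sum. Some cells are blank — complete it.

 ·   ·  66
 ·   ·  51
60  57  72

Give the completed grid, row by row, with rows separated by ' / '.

Row 3 is already complete: 60 + 57 + 72 = 189, so that is the magic constant.
Anti-diagonal needs 189; the known cells sum to 126, so (2,2) = 63.
Using row 2: 63 + 51 + ? → (2,1) = 189 − 114 = 75.
Using column 1: 75 + 60 + ? → (1,1) = 189 − 135 = 54.
Column 2 must total 189; the given cells sum to 120, so (1,2) = 69.

54 69 66 / 75 63 51 / 60 57 72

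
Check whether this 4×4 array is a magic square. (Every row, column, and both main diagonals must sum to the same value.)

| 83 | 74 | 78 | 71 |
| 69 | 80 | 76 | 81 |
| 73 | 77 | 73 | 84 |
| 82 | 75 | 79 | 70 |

No — column 2 sums to 306 but column 1 sums to 307.

Row 1: 83 + 74 + 78 + 71 = 306.
Row 2: 69 + 80 + 76 + 81 = 306.
Row 3: 73 + 77 + 73 + 84 = 307.
Row 4: 82 + 75 + 79 + 70 = 306.
Column 1: 83 + 69 + 73 + 82 = 307.
Column 2: 74 + 80 + 77 + 75 = 306.
Column 3: 78 + 76 + 73 + 79 = 306.
Column 4: 71 + 81 + 84 + 70 = 306.
Main diagonal: 83 + 80 + 73 + 70 = 306.
Anti-diagonal: 71 + 76 + 77 + 82 = 306.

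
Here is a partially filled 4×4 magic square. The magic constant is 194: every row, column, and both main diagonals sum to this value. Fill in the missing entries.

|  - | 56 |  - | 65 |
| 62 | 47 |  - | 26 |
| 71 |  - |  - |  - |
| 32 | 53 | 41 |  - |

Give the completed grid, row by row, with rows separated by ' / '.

29 56 44 65 / 62 47 59 26 / 71 38 50 35 / 32 53 41 68

Row 2 needs 194; the known cells sum to 135, so (2,3) = 59.
Using row 4: 32 + 53 + 41 + ? → (4,4) = 194 − 126 = 68.
Using column 1: 62 + 71 + 32 + ? → (1,1) = 194 − 165 = 29.
Column 2: 56 + 47 + 53 + ? = 194, so (3,2) = 38.
Using column 4: 65 + 26 + 68 + ? → (3,4) = 194 − 159 = 35.
Main diagonal must total 194; the given cells sum to 144, so (3,3) = 50.
Row 1 must total 194; the given cells sum to 150, so (1,3) = 44.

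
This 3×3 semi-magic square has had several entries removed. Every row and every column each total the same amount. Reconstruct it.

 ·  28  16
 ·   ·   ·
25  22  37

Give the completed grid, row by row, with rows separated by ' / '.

40 28 16 / 19 34 31 / 25 22 37

Row 3 is already complete: 25 + 22 + 37 = 84, so that is the magic constant.
Row 1: 28 + 16 + ? = 84, so (1,1) = 40.
Column 1 must total 84; the given cells sum to 65, so (2,1) = 19.
Column 2: 28 + 22 + ? = 84, so (2,2) = 34.
The remaining cell in column 3 is (2,3) = 84 − 53 = 31.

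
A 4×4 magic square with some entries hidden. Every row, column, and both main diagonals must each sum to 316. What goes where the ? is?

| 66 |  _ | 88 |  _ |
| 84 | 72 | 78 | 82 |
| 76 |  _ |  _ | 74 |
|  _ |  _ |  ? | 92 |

64

The remaining cell in column 1 is (4,1) = 316 − 226 = 90.
Column 4 must total 316; the given cells sum to 248, so (1,4) = 68.
The remaining cell in main diagonal is (3,3) = 316 − 230 = 86.
Using anti-diagonal: 68 + 78 + 90 + ? → (3,2) = 316 − 236 = 80.
Row 1 must total 316; the given cells sum to 222, so (1,2) = 94.
Column 2 must total 316; the given cells sum to 246, so (4,2) = 70.
Column 3 must total 316; the given cells sum to 252, so (4,3) = 64.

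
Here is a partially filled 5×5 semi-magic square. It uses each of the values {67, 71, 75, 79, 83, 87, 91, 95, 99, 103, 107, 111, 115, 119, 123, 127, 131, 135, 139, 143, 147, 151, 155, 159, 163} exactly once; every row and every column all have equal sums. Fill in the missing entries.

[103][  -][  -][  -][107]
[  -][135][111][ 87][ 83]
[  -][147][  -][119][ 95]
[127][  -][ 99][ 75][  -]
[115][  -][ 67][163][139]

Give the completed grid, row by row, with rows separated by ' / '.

103 79 155 131 107 / 159 135 111 87 83 / 71 147 143 119 95 / 127 123 99 75 151 / 115 91 67 163 139

The 25 entries sum to 2875, so each line sums to 2875/5 = 575.
Row 2: 135 + 111 + 87 + 83 + ? = 575, so (2,1) = 159.
Using row 5: 115 + 67 + 163 + 139 + ? → (5,2) = 575 − 484 = 91.
Using column 1: 103 + 159 + 127 + 115 + ? → (3,1) = 575 − 504 = 71.
From column 4, 575 − (87 + 119 + 75 + 163) gives (1,4) = 131.
The remaining cell in column 5 is (4,5) = 575 − 424 = 151.
The remaining cell in row 3 is (3,3) = 575 − 432 = 143.
From row 4, 575 − (127 + 99 + 75 + 151) gives (4,2) = 123.
The remaining cell in column 2 is (1,2) = 575 − 496 = 79.
Using column 3: 111 + 143 + 99 + 67 + ? → (1,3) = 575 − 420 = 155.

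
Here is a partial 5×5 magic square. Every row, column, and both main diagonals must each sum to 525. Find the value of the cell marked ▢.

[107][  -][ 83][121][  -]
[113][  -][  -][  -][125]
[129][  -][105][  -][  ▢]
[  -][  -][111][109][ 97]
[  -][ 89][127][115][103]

Row 5: 89 + 127 + 115 + 103 + ? = 525, so (5,1) = 91.
Column 1: 107 + 113 + 129 + 91 + ? = 525, so (4,1) = 85.
Column 3: 83 + 105 + 111 + 127 + ? = 525, so (2,3) = 99.
The remaining cell in main diagonal is (2,2) = 525 − 424 = 101.
Row 2 needs 525; the known cells sum to 438, so (2,4) = 87.
Row 4 must total 525; the given cells sum to 402, so (4,2) = 123.
The remaining cell in column 4 is (3,4) = 525 − 432 = 93.
The remaining cell in anti-diagonal is (1,5) = 525 − 406 = 119.
Using row 1: 107 + 83 + 121 + 119 + ? → (1,2) = 525 − 430 = 95.
Column 2: 95 + 101 + 123 + 89 + ? = 525, so (3,2) = 117.
Using column 5: 119 + 125 + 97 + 103 + ? → (3,5) = 525 − 444 = 81.

81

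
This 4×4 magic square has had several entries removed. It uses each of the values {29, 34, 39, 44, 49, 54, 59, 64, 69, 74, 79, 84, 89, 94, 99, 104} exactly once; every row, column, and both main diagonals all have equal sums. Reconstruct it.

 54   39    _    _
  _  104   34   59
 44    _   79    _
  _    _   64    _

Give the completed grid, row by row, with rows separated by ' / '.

54 39 89 84 / 69 104 34 59 / 44 49 79 94 / 99 74 64 29

The 16 entries sum to 1064, so each line sums to 1064/4 = 266.
The remaining cell in row 2 is (2,1) = 266 − 197 = 69.
Column 1: 54 + 69 + 44 + ? = 266, so (4,1) = 99.
From column 3, 266 − (34 + 79 + 64) gives (1,3) = 89.
Main diagonal needs 266; the known cells sum to 237, so (4,4) = 29.
The remaining cell in row 1 is (1,4) = 266 − 182 = 84.
Row 4 must total 266; the given cells sum to 192, so (4,2) = 74.
Column 2 must total 266; the given cells sum to 217, so (3,2) = 49.
The remaining cell in column 4 is (3,4) = 266 − 172 = 94.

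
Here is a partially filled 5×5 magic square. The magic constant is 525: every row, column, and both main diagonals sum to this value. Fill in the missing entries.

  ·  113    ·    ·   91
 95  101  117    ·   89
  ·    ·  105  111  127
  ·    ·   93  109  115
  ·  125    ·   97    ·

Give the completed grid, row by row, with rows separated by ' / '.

From row 2, 525 − (95 + 101 + 117 + 89) gives (2,4) = 123.
Using column 4: 123 + 111 + 109 + 97 + ? → (1,4) = 525 − 440 = 85.
From column 5, 525 − (91 + 89 + 127 + 115) gives (5,5) = 103.
Using main diagonal: 101 + 105 + 109 + 103 + ? → (1,1) = 525 − 418 = 107.
Row 1: 107 + 113 + 85 + 91 + ? = 525, so (1,3) = 129.
Column 3 must total 525; the given cells sum to 444, so (5,3) = 81.
Using row 5: 125 + 81 + 97 + 103 + ? → (5,1) = 525 − 406 = 119.
The remaining cell in anti-diagonal is (4,2) = 525 − 438 = 87.
Row 4: 87 + 93 + 109 + 115 + ? = 525, so (4,1) = 121.
From column 1, 525 − (107 + 95 + 121 + 119) gives (3,1) = 83.
Using column 2: 113 + 101 + 87 + 125 + ? → (3,2) = 525 − 426 = 99.

107 113 129 85 91 / 95 101 117 123 89 / 83 99 105 111 127 / 121 87 93 109 115 / 119 125 81 97 103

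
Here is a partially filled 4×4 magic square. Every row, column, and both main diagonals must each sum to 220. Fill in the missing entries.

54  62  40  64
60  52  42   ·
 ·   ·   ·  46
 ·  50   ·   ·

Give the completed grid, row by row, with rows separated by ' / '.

54 62 40 64 / 60 52 42 66 / 48 56 70 46 / 58 50 68 44

Row 2 needs 220; the known cells sum to 154, so (2,4) = 66.
Column 2 must total 220; the given cells sum to 164, so (3,2) = 56.
The remaining cell in column 4 is (4,4) = 220 − 176 = 44.
From main diagonal, 220 − (54 + 52 + 44) gives (3,3) = 70.
Anti-diagonal needs 220; the known cells sum to 162, so (4,1) = 58.
Using row 3: 56 + 70 + 46 + ? → (3,1) = 220 − 172 = 48.
Row 4: 58 + 50 + 44 + ? = 220, so (4,3) = 68.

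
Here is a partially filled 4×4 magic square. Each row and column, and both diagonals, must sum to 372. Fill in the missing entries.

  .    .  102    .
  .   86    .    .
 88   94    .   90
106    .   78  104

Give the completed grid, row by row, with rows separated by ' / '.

82 108 102 80 / 96 86 92 98 / 88 94 100 90 / 106 84 78 104

The remaining cell in row 3 is (3,3) = 372 − 272 = 100.
From row 4, 372 − (106 + 78 + 104) gives (4,2) = 84.
Using column 2: 86 + 94 + 84 + ? → (1,2) = 372 − 264 = 108.
Using column 3: 102 + 100 + 78 + ? → (2,3) = 372 − 280 = 92.
Main diagonal must total 372; the given cells sum to 290, so (1,1) = 82.
Anti-diagonal must total 372; the given cells sum to 292, so (1,4) = 80.
The remaining cell in column 1 is (2,1) = 372 − 276 = 96.
The remaining cell in column 4 is (2,4) = 372 − 274 = 98.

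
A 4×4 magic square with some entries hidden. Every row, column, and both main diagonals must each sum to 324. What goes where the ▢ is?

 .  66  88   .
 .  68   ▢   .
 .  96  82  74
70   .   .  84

78

Using row 3: 96 + 82 + 74 + ? → (3,1) = 324 − 252 = 72.
Column 2: 66 + 68 + 96 + ? = 324, so (4,2) = 94.
Main diagonal: 68 + 82 + 84 + ? = 324, so (1,1) = 90.
From row 1, 324 − (90 + 66 + 88) gives (1,4) = 80.
Row 4 must total 324; the given cells sum to 248, so (4,3) = 76.
Using column 1: 90 + 72 + 70 + ? → (2,1) = 324 − 232 = 92.
The remaining cell in column 3 is (2,3) = 324 − 246 = 78.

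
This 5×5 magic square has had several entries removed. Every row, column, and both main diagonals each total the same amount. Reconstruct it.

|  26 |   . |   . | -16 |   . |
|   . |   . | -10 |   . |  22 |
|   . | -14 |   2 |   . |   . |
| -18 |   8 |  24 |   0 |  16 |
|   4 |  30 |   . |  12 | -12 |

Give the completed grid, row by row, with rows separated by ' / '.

26 -8 18 -16 10 / -2 14 -10 6 22 / 20 -14 2 28 -6 / -18 8 24 0 16 / 4 30 -4 12 -12

Row 4 is already complete: -18 + 8 + 24 + 0 + 16 = 30, so that is the magic constant.
Row 5 needs 30; the known cells sum to 34, so (5,3) = -4.
Column 3 needs 30; the known cells sum to 12, so (1,3) = 18.
Main diagonal must total 30; the given cells sum to 16, so (2,2) = 14.
The remaining cell in column 2 is (1,2) = 30 − 38 = -8.
Row 1 must total 30; the given cells sum to 20, so (1,5) = 10.
Column 5: 10 + 22 + 16 + (-12) + ? = 30, so (3,5) = -6.
The remaining cell in anti-diagonal is (2,4) = 30 − 24 = 6.
Using row 2: 14 + (-10) + 6 + 22 + ? → (2,1) = 30 − 32 = -2.
Column 1: 26 + (-2) + (-18) + 4 + ? = 30, so (3,1) = 20.
Column 4: -16 + 6 + 0 + 12 + ? = 30, so (3,4) = 28.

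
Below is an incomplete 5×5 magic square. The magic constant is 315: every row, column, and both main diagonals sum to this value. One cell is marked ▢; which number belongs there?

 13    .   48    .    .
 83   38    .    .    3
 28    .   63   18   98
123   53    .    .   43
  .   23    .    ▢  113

33

The remaining cell in row 3 is (3,2) = 315 − 207 = 108.
Using column 1: 13 + 83 + 28 + 123 + ? → (5,1) = 315 − 247 = 68.
From column 2, 315 − (38 + 108 + 53 + 23) gives (1,2) = 93.
The remaining cell in column 5 is (1,5) = 315 − 257 = 58.
From main diagonal, 315 − (13 + 38 + 63 + 113) gives (4,4) = 88.
From anti-diagonal, 315 − (58 + 63 + 53 + 68) gives (2,4) = 73.
Row 1 needs 315; the known cells sum to 212, so (1,4) = 103.
Row 2 must total 315; the given cells sum to 197, so (2,3) = 118.
Row 4 needs 315; the known cells sum to 307, so (4,3) = 8.
From column 3, 315 − (48 + 118 + 63 + 8) gives (5,3) = 78.
Column 4: 103 + 73 + 18 + 88 + ? = 315, so (5,4) = 33.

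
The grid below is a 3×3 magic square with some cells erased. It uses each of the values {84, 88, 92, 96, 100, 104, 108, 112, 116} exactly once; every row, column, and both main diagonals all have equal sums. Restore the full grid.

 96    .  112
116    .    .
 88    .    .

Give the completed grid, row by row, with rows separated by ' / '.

96 92 112 / 116 100 84 / 88 108 104

The 9 entries sum to 900, so each line sums to 900/3 = 300.
From row 1, 300 − (96 + 112) gives (1,2) = 92.
Anti-diagonal: 112 + 88 + ? = 300, so (2,2) = 100.
Using row 2: 116 + 100 + ? → (2,3) = 300 − 216 = 84.
Column 2 must total 300; the given cells sum to 192, so (3,2) = 108.
Using column 3: 112 + 84 + ? → (3,3) = 300 − 196 = 104.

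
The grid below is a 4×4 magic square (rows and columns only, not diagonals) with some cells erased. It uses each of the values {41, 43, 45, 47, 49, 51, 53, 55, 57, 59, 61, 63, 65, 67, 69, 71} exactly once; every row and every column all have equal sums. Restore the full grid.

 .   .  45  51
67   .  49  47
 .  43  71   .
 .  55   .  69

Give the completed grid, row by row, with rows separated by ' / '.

The 16 entries sum to 896, so each line sums to 896/4 = 224.
From row 2, 224 − (67 + 49 + 47) gives (2,2) = 61.
Column 2: 61 + 43 + 55 + ? = 224, so (1,2) = 65.
Column 3: 45 + 49 + 71 + ? = 224, so (4,3) = 59.
Using column 4: 51 + 47 + 69 + ? → (3,4) = 224 − 167 = 57.
The remaining cell in row 1 is (1,1) = 224 − 161 = 63.
Row 3: 43 + 71 + 57 + ? = 224, so (3,1) = 53.
Using row 4: 55 + 59 + 69 + ? → (4,1) = 224 − 183 = 41.

63 65 45 51 / 67 61 49 47 / 53 43 71 57 / 41 55 59 69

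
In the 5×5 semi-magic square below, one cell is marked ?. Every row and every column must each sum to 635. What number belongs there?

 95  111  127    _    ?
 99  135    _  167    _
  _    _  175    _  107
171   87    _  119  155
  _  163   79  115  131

159

Row 4: 171 + 87 + 119 + 155 + ? = 635, so (4,3) = 103.
The remaining cell in row 5 is (5,1) = 635 − 488 = 147.
From column 1, 635 − (95 + 99 + 171 + 147) gives (3,1) = 123.
Column 2 needs 635; the known cells sum to 496, so (3,2) = 139.
The remaining cell in column 3 is (2,3) = 635 − 484 = 151.
Row 2 must total 635; the given cells sum to 552, so (2,5) = 83.
Row 3: 123 + 139 + 175 + 107 + ? = 635, so (3,4) = 91.
From column 4, 635 − (167 + 91 + 119 + 115) gives (1,4) = 143.
The remaining cell in column 5 is (1,5) = 635 − 476 = 159.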